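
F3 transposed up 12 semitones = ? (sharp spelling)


F3: chromatic position 5 in octave 3 → absolute = 3×12 + 5 = 41
Transpose up 12: 41 + 12 = 53
53 = 4×12 + 5 → F in octave 4
Result = F4


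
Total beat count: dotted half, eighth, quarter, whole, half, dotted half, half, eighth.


Reasoning:
Beat values:
  dotted half = 3 beats
  eighth = 0.5 beats
  quarter = 1 beat
  whole = 4 beats
  half = 2 beats
  dotted half = 3 beats
  half = 2 beats
  eighth = 0.5 beats
Sum = 3 + 0.5 + 1 + 4 + 2 + 3 + 2 + 0.5
= 16 beats


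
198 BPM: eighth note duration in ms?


Let's work it out.
One quarter-note beat = 60000 / BPM = 60000 / 198 ms
Eighth note = 1/2 × quarter note
Duration = 1/2 × 60000 / 198 = 30000 / 198
= 151.5 ms


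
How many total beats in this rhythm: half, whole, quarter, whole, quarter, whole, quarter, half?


Beat values:
  half = 2 beats
  whole = 4 beats
  quarter = 1 beat
  whole = 4 beats
  quarter = 1 beat
  whole = 4 beats
  quarter = 1 beat
  half = 2 beats
Sum = 2 + 4 + 1 + 4 + 1 + 4 + 1 + 2
= 19 beats


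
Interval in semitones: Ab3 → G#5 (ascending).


Reasoning:
Absolute semitone position = octave×12 + chromatic position
Ab3: 3×12 + 8 = 44
G#5: 5×12 + 8 = 68
Difference = 68 - 44 = 24
= 24 semitones


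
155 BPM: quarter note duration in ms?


Reasoning:
One quarter-note beat = 60000 / BPM = 60000 / 155 ms
Duration = 60000 / 155
= 387.1 ms


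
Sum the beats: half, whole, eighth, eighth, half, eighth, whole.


Beat values:
  half = 2 beats
  whole = 4 beats
  eighth = 0.5 beats
  eighth = 0.5 beats
  half = 2 beats
  eighth = 0.5 beats
  whole = 4 beats
Sum = 2 + 4 + 0.5 + 0.5 + 2 + 0.5 + 4
= 13.5 beats


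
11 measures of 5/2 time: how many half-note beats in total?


Reasoning:
Time signature 5/2: the bottom number 2 means the half note gets one count
The top number 5 means 5 half-note beats per measure
Total = 5 × 11 measures
= 55 half-note beats


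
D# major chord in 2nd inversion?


Step by step:
Root position: D# F## A#
2nd inversion: move root and 3rd up an octave
Bass note: A#
Notes (bottom to top) = A# D# F##


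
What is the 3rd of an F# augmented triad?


Augmented triad = root + major 3rd (4 semitones) + augmented 5th (8 semitones)
A triad on F# stacks thirds, so the chord tones use letter names F-A-C
Root: F#
Major 3rd above F#: A#
Augmented 5th above F#: C##
The 3rd = A#


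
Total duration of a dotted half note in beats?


Base half note = 2 beats
Dot 1 adds half the previous value: +1
One dotted half = 2 + 1 = 3
= 3 beats


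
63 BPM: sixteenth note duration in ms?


Working:
One quarter-note beat = 60000 / BPM = 60000 / 63 ms
Sixteenth note = 1/4 × quarter note
Duration = 1/4 × 60000 / 63 = 15000 / 63
= 238.1 ms


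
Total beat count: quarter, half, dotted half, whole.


Beat values:
  quarter = 1 beat
  half = 2 beats
  dotted half = 3 beats
  whole = 4 beats
Sum = 1 + 2 + 3 + 4
= 10 beats


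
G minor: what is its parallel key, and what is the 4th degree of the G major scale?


Parallel keys share the same tonic but differ in mode
G minor → parallel is G major
G major scale: G A B C D E F#
= G major; 4th degree = C


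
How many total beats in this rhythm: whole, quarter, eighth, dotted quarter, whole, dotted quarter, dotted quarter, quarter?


Working:
Beat values:
  whole = 4 beats
  quarter = 1 beat
  eighth = 0.5 beats
  dotted quarter = 1.5 beats
  whole = 4 beats
  dotted quarter = 1.5 beats
  dotted quarter = 1.5 beats
  quarter = 1 beat
Sum = 4 + 1 + 0.5 + 1.5 + 4 + 1.5 + 1.5 + 1
= 15 beats


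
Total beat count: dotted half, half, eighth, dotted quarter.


Beat values:
  dotted half = 3 beats
  half = 2 beats
  eighth = 0.5 beats
  dotted quarter = 1.5 beats
Sum = 3 + 2 + 0.5 + 1.5
= 7 beats


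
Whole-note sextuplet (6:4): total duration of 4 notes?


Working:
Sextuplet: 6 notes occupy the space of 4 whole notes
Space = 4 × 4 = 16 beats
Each sextuplet note = 16 / 6 = 8/3 beats
4 notes = 4 × 8/3 = 32/3
= 32/3 beats


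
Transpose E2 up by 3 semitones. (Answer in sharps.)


E2: chromatic position 4 in octave 2 → absolute = 2×12 + 4 = 28
Transpose up 3: 28 + 3 = 31
31 = 2×12 + 7 → G in octave 2
Result = G2


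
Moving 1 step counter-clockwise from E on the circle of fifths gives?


Solution.
Each counter-clockwise step moves down a perfect 5th (= up a perfect 4th)
From E: E → A
= A


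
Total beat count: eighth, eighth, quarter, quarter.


Beat values:
  eighth = 0.5 beats
  eighth = 0.5 beats
  quarter = 1 beat
  quarter = 1 beat
Sum = 0.5 + 0.5 + 1 + 1
= 3 beats


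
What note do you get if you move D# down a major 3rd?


Reasoning:
major 3rd: 3 letter names, 4 semitones
Letter: D - 2 → B
Pitch: D# - 4 semitones, spelled as a B → B
= B


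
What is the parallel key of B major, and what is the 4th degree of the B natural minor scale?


Let's work it out.
Parallel keys share the same tonic but differ in mode
B major → parallel is B minor
B natural minor scale: B C# D E F# G A
= B minor; 4th degree = E


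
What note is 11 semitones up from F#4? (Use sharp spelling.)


Solution.
F#4: chromatic position 6 in octave 4 → absolute = 4×12 + 6 = 54
Transpose up 11: 54 + 11 = 65
65 = 5×12 + 5 → F in octave 5
Result = F5


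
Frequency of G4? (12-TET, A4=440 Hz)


Working:
f = 440 × 2^(n/12) where n = semitones from A4
G4: -2 semitones from A4
f = 440 × 2^(-2/12)
f = 392.00 Hz


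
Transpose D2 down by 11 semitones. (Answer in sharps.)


Solution.
D2: chromatic position 2 in octave 2 → absolute = 2×12 + 2 = 26
Transpose down 11: 26 - 11 = 15
15 = 1×12 + 3 → D# in octave 1
Result = D#1


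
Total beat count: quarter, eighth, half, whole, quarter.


Working:
Beat values:
  quarter = 1 beat
  eighth = 0.5 beats
  half = 2 beats
  whole = 4 beats
  quarter = 1 beat
Sum = 1 + 0.5 + 2 + 4 + 1
= 8.5 beats


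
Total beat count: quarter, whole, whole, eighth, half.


Step by step:
Beat values:
  quarter = 1 beat
  whole = 4 beats
  whole = 4 beats
  eighth = 0.5 beats
  half = 2 beats
Sum = 1 + 4 + 4 + 0.5 + 2
= 11.5 beats


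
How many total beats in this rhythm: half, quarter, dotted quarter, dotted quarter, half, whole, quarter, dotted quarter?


Step by step:
Beat values:
  half = 2 beats
  quarter = 1 beat
  dotted quarter = 1.5 beats
  dotted quarter = 1.5 beats
  half = 2 beats
  whole = 4 beats
  quarter = 1 beat
  dotted quarter = 1.5 beats
Sum = 2 + 1 + 1.5 + 1.5 + 2 + 4 + 1 + 1.5
= 14.5 beats


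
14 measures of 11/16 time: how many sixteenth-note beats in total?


Solution.
Time signature 11/16: the bottom number 16 means the sixteenth note gets one count
The top number 11 means 11 sixteenth-note beats per measure
Total = 11 × 14 measures
= 154 sixteenth-note beats


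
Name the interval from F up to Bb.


Solution.
Letter names: F → B spans 4 letter names → a 4th
Semitones: F → Bb = 5 half-steps
A 4th of 5 semitones is a perfect 4th
= perfect 4th


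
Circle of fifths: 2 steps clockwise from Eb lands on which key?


Step by step:
Each clockwise step on the circle of fifths moves up a perfect 5th
From Eb: Eb → Bb → F
= F


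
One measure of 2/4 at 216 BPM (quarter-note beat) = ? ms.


Quarter-note beat duration = 60000 / 216 ms
Beats per measure (2/4) = 2
One measure = 2 × 60000 / 216 = 120000 / 216 ms
= 555.6 ms


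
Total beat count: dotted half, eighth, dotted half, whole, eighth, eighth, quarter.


Beat values:
  dotted half = 3 beats
  eighth = 0.5 beats
  dotted half = 3 beats
  whole = 4 beats
  eighth = 0.5 beats
  eighth = 0.5 beats
  quarter = 1 beat
Sum = 3 + 0.5 + 3 + 4 + 0.5 + 0.5 + 1
= 12.5 beats


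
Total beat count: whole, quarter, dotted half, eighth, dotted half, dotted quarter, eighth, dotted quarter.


Step by step:
Beat values:
  whole = 4 beats
  quarter = 1 beat
  dotted half = 3 beats
  eighth = 0.5 beats
  dotted half = 3 beats
  dotted quarter = 1.5 beats
  eighth = 0.5 beats
  dotted quarter = 1.5 beats
Sum = 4 + 1 + 3 + 0.5 + 3 + 1.5 + 0.5 + 1.5
= 15 beats


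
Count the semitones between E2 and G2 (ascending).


Step by step:
Absolute semitone position = octave×12 + chromatic position
E2: 2×12 + 4 = 28
G2: 2×12 + 7 = 31
Difference = 31 - 28 = 3
= 3 semitones


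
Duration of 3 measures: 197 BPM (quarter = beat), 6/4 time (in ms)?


Quarter-note beat duration = 60000 / 197 ms
Beats per measure (6/4) = 6
One measure = 6 × 60000 / 197 = 360000 / 197 ms
3 measures = 3 × 360000 / 197 = 1080000 / 197
= 5482.2 ms


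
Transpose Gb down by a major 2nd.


major 2nd: 2 letter names, 2 semitones
Letter: G - 1 → F
Pitch: Gb - 2 semitones, spelled as an F → Fb
= Fb


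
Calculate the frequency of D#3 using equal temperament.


Step by step:
f = 440 × 2^(n/12) where n = semitones from A4
D#3: -18 semitones from A4
f = 440 × 2^(-18/12)
f = 155.56 Hz


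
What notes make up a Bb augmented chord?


Let's work it out.
Augmented triad = root + major 3rd (4 semitones) + augmented 5th (8 semitones)
A triad on Bb stacks thirds, so the chord tones use letter names B-D-F
Root: Bb
Major 3rd above Bb: D
Augmented 5th above Bb: F#
Chord = Bb D F#


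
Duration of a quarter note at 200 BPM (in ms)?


Working:
One quarter-note beat = 60000 / BPM = 60000 / 200 ms
Duration = 60000 / 200
= 300.0 ms


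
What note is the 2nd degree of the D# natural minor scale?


Natural minor scale pattern: W-H-W-W-H-W-W (2-1-2-2-1-2-2 semitones)
Starting from D#:
  D# + 2 semitones → E#
  E# + 1 semitone → F#
  F# + 2 semitones → G#
  G# + 2 semitones → A#
  A# + 1 semitone → B
  B + 2 semitones → C#
  C# + 2 semitones → D#
Scale: D# E# F# G# A# B C#
Degree 2 = E#


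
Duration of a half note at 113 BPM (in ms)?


One quarter-note beat = 60000 / BPM = 60000 / 113 ms
Half note = 2 × quarter note
Duration = 2 × 60000 / 113 = 120000 / 113
= 1061.9 ms


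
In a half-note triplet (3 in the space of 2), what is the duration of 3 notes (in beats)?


Step by step:
Triplet: 3 notes occupy the space of 2 half notes
Space = 2 × 2 = 4 beats
Each triplet note = 4 / 3 = 4/3 beats
3 notes = 3 × 4/3 = 4
= 4 beats


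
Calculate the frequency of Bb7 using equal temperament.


Working:
f = 440 × 2^(n/12) where n = semitones from A4
Bb7: 37 semitones from A4
f = 440 × 2^(37/12)
f = 3729.31 Hz


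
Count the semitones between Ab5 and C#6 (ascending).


Absolute semitone position = octave×12 + chromatic position
Ab5: 5×12 + 8 = 68
C#6: 6×12 + 1 = 73
Difference = 73 - 68 = 5
= 5 semitones


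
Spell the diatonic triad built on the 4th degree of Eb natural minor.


Eb natural minor scale: Eb F Gb Ab Bb Cb Db
Diatonic triad on degree 4 stacks scale notes 4, 6, 1: Ab Cb Eb
Ab→Cb = 3 semitones; Ab→Eb = 7 semitones → minor triad
= Ab Cb Eb (minor)


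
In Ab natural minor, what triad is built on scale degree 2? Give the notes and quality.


Ab natural minor scale: Ab Bb Cb Db Eb Fb Gb
Diatonic triad on degree 2 stacks scale notes 2, 4, 6: Bb Db Fb
Bb→Db = 3 semitones; Bb→Fb = 6 semitones → diminished triad
= Bb Db Fb (diminished)


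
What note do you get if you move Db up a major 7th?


Working:
major 7th: 7 letter names, 11 semitones
Letter: D + 6 → C
Pitch: Db + 11 semitones, spelled as a C → C
= C


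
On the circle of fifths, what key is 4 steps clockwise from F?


Working:
Each clockwise step on the circle of fifths moves up a perfect 5th
From F: F → C → G → D → A
= A


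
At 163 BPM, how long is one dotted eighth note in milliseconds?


One quarter-note beat = 60000 / BPM = 60000 / 163 ms
Dotted eighth note = 3/4 × quarter note
Duration = 3/4 × 60000 / 163 = 45000 / 163
= 276.1 ms


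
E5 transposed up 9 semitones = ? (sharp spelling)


Let's work it out.
E5: chromatic position 4 in octave 5 → absolute = 5×12 + 4 = 64
Transpose up 9: 64 + 9 = 73
73 = 6×12 + 1 → C# in octave 6
Result = C#6


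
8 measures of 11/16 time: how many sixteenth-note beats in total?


Solution.
Time signature 11/16: the bottom number 16 means the sixteenth note gets one count
The top number 11 means 11 sixteenth-note beats per measure
Total = 11 × 8 measures
= 88 sixteenth-note beats


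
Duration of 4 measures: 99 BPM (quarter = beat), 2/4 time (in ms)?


Reasoning:
Quarter-note beat duration = 60000 / 99 ms
Beats per measure (2/4) = 2
One measure = 2 × 60000 / 99 = 120000 / 99 ms
4 measures = 4 × 120000 / 99 = 480000 / 99
= 4848.5 ms


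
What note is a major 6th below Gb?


Reasoning:
A 6th spans 6 letter names, so from G we land on B
A major 6th = 9 semitones below Gb
Spell B at that pitch: Bbb
= Bbb


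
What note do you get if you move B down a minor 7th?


Step by step:
minor 7th: 7 letter names, 10 semitones
Letter: B - 6 → C
Pitch: B - 10 semitones, spelled as a C → C#
= C#


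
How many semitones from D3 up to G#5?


Absolute semitone position = octave×12 + chromatic position
D3: 3×12 + 2 = 38
G#5: 5×12 + 8 = 68
Difference = 68 - 38 = 30
= 30 semitones


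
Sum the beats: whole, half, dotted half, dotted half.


Let's work it out.
Beat values:
  whole = 4 beats
  half = 2 beats
  dotted half = 3 beats
  dotted half = 3 beats
Sum = 4 + 2 + 3 + 3
= 12 beats


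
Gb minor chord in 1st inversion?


Root position: Gb Bbb Db
1st inversion: move root up an octave
Bass note: Bbb
Notes (bottom to top) = Bbb Db Gb


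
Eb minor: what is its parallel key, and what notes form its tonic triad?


Working:
Parallel keys share the same tonic but differ in mode
Eb minor → parallel is Eb major
Tonic triad of Eb major = Eb G Bb
= Eb major; triad = Eb G Bb


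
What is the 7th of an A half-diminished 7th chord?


Reasoning:
Half-diminished 7th chord = root + minor 3rd + diminished 5th + minor 7th
Seventh chords stack in thirds, so the letter names are A-C-E-G
Root: A
Minor 3rd above A: C
Diminished 5th above A: Eb
Minor 7th above A: G
The 7th = G


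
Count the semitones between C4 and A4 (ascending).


Absolute semitone position = octave×12 + chromatic position
C4: 4×12 + 0 = 48
A4: 4×12 + 9 = 57
Difference = 57 - 48 = 9
= 9 semitones


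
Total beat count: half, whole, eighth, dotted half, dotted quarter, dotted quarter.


Beat values:
  half = 2 beats
  whole = 4 beats
  eighth = 0.5 beats
  dotted half = 3 beats
  dotted quarter = 1.5 beats
  dotted quarter = 1.5 beats
Sum = 2 + 4 + 0.5 + 3 + 1.5 + 1.5
= 12.5 beats


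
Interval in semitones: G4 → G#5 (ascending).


Solution.
Absolute semitone position = octave×12 + chromatic position
G4: 4×12 + 7 = 55
G#5: 5×12 + 8 = 68
Difference = 68 - 55 = 13
= 13 semitones


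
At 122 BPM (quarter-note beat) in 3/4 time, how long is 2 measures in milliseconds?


Quarter-note beat duration = 60000 / 122 ms
Beats per measure (3/4) = 3
One measure = 3 × 60000 / 122 = 180000 / 122 ms
2 measures = 2 × 180000 / 122 = 360000 / 122
= 2950.8 ms


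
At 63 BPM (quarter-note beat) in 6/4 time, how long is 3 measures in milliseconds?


Working:
Quarter-note beat duration = 60000 / 63 ms
Beats per measure (6/4) = 6
One measure = 6 × 60000 / 63 = 360000 / 63 ms
3 measures = 3 × 360000 / 63 = 1080000 / 63
= 17142.9 ms


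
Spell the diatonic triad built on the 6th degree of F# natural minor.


Step by step:
F# natural minor scale: F# G# A B C# D E
Diatonic triad on degree 6 stacks scale notes 6, 1, 3: D F# A
D→F# = 4 semitones; D→A = 7 semitones → major triad
= D F# A (major)


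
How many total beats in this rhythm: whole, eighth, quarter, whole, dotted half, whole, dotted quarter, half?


Step by step:
Beat values:
  whole = 4 beats
  eighth = 0.5 beats
  quarter = 1 beat
  whole = 4 beats
  dotted half = 3 beats
  whole = 4 beats
  dotted quarter = 1.5 beats
  half = 2 beats
Sum = 4 + 0.5 + 1 + 4 + 3 + 4 + 1.5 + 2
= 20 beats


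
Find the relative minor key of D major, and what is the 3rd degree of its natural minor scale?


Step by step:
The relative minor shares the major's key signature and starts on its 6th degree
6th degree = a major 6th above the tonic; a major 6th above D is B
→ relative minor of D major is B minor
B natural minor scale: B C# D E F# G A
= B minor; 3rd degree = D


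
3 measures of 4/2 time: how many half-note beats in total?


Reasoning:
Time signature 4/2: the bottom number 2 means the half note gets one count
The top number 4 means 4 half-note beats per measure
Total = 4 × 3 measures
= 12 half-note beats


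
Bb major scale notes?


Let's work it out.
Major scale pattern: W-W-H-W-W-W-H (2-2-1-2-2-2-1 semitones)
Starting from Bb:
  Bb + 2 semitones → C
  C + 2 semitones → D
  D + 1 semitone → Eb
  Eb + 2 semitones → F
  F + 2 semitones → G
  G + 2 semitones → A
  A + 1 semitone → Bb
Scale = Bb C D Eb F G A


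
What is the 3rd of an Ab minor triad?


Reasoning:
Minor triad = root + minor 3rd (3 semitones) + perfect 5th (7 semitones)
A triad on Ab stacks thirds, so the chord tones use letter names A-C-E
Root: Ab
Minor 3rd above Ab: Cb
Perfect 5th above Ab: Eb
The 3rd = Cb


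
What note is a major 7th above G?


Reasoning:
A 7th spans 7 letter names, so from G we land on F
A major 7th = 11 semitones above G
Spell F at that pitch: F#
= F#


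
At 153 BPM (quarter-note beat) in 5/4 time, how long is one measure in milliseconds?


Quarter-note beat duration = 60000 / 153 ms
Beats per measure (5/4) = 5
One measure = 5 × 60000 / 153 = 300000 / 153 ms
= 1960.8 ms


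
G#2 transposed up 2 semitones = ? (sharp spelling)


G#2: chromatic position 8 in octave 2 → absolute = 2×12 + 8 = 32
Transpose up 2: 32 + 2 = 34
34 = 2×12 + 10 → A# in octave 2
Result = A#2


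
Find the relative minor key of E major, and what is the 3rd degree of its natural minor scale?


The relative minor shares the major's key signature and starts on its 6th degree
6th degree = a major 6th above the tonic; a major 6th above E is C#
→ relative minor of E major is C# minor
C# natural minor scale: C# D# E F# G# A B
= C# minor; 3rd degree = E


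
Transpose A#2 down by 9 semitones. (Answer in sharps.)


Reasoning:
A#2: chromatic position 10 in octave 2 → absolute = 2×12 + 10 = 34
Transpose down 9: 34 - 9 = 25
25 = 2×12 + 1 → C# in octave 2
Result = C#2


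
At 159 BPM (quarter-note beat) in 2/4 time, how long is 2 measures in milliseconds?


Quarter-note beat duration = 60000 / 159 ms
Beats per measure (2/4) = 2
One measure = 2 × 60000 / 159 = 120000 / 159 ms
2 measures = 2 × 120000 / 159 = 240000 / 159
= 1509.4 ms


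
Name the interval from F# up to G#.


Let's work it out.
Letter names: F → G spans 2 letter names → a 2nd
Semitones: F# → G# = 2 half-steps
A 2nd of 2 semitones is a major 2nd
= major 2nd


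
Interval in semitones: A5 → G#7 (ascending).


Let's work it out.
Absolute semitone position = octave×12 + chromatic position
A5: 5×12 + 9 = 69
G#7: 7×12 + 8 = 92
Difference = 92 - 69 = 23
= 23 semitones


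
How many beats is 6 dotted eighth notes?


Let's work it out.
Base eighth note = 1/2 beats
Dot 1 adds half the previous value: +1/4
One dotted eighth = 1/2 + 1/4 = 3/4
6 of them = 6 × 3/4 = 9/2
= 9/2 beats


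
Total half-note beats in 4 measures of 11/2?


Time signature 11/2: the bottom number 2 means the half note gets one count
The top number 11 means 11 half-note beats per measure
Total = 11 × 4 measures
= 44 half-note beats


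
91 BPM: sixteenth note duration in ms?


Solution.
One quarter-note beat = 60000 / BPM = 60000 / 91 ms
Sixteenth note = 1/4 × quarter note
Duration = 1/4 × 60000 / 91 = 15000 / 91
= 164.8 ms


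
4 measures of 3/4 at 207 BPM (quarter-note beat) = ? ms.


Let's work it out.
Quarter-note beat duration = 60000 / 207 ms
Beats per measure (3/4) = 3
One measure = 3 × 60000 / 207 = 180000 / 207 ms
4 measures = 4 × 180000 / 207 = 720000 / 207
= 3478.3 ms


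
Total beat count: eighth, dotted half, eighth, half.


Beat values:
  eighth = 0.5 beats
  dotted half = 3 beats
  eighth = 0.5 beats
  half = 2 beats
Sum = 0.5 + 3 + 0.5 + 2
= 6 beats


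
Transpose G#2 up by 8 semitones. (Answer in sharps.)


Working:
G#2: chromatic position 8 in octave 2 → absolute = 2×12 + 8 = 32
Transpose up 8: 32 + 8 = 40
40 = 3×12 + 4 → E in octave 3
Result = E3


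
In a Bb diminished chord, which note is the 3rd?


Diminished triad = root + minor 3rd (3 semitones) + diminished 5th (6 semitones)
A triad on Bb stacks thirds, so the chord tones use letter names B-D-F
Root: Bb
Minor 3rd above Bb: Db
Diminished 5th above Bb: Fb
The 3rd = Db


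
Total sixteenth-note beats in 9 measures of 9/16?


Let's work it out.
Time signature 9/16: the bottom number 16 means the sixteenth note gets one count
The top number 9 means 9 sixteenth-note beats per measure
Total = 9 × 9 measures
= 81 sixteenth-note beats


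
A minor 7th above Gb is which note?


Let's work it out.
A 7th spans 7 letter names, so from G we land on F
A minor 7th = 10 semitones above Gb
Spell F at that pitch: Fb
= Fb


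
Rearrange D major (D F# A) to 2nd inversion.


Root position: D F# A
2nd inversion: move root and 3rd up an octave
Bass note: A
Notes (bottom to top) = A D F#


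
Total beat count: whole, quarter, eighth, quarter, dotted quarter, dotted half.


Solution.
Beat values:
  whole = 4 beats
  quarter = 1 beat
  eighth = 0.5 beats
  quarter = 1 beat
  dotted quarter = 1.5 beats
  dotted half = 3 beats
Sum = 4 + 1 + 0.5 + 1 + 1.5 + 3
= 11 beats


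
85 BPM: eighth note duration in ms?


One quarter-note beat = 60000 / BPM = 60000 / 85 ms
Eighth note = 1/2 × quarter note
Duration = 1/2 × 60000 / 85 = 30000 / 85
= 352.9 ms


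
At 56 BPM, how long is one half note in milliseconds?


Let's work it out.
One quarter-note beat = 60000 / BPM = 60000 / 56 ms
Half note = 2 × quarter note
Duration = 2 × 60000 / 56 = 120000 / 56
= 2142.9 ms


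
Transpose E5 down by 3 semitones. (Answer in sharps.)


Reasoning:
E5: chromatic position 4 in octave 5 → absolute = 5×12 + 4 = 64
Transpose down 3: 64 - 3 = 61
61 = 5×12 + 1 → C# in octave 5
Result = C#5


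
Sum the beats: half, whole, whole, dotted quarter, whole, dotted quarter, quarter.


Step by step:
Beat values:
  half = 2 beats
  whole = 4 beats
  whole = 4 beats
  dotted quarter = 1.5 beats
  whole = 4 beats
  dotted quarter = 1.5 beats
  quarter = 1 beat
Sum = 2 + 4 + 4 + 1.5 + 4 + 1.5 + 1
= 18 beats


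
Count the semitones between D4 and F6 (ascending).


Working:
Absolute semitone position = octave×12 + chromatic position
D4: 4×12 + 2 = 50
F6: 6×12 + 5 = 77
Difference = 77 - 50 = 27
= 27 semitones


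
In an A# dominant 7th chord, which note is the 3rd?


Step by step:
Dominant 7th chord = root + major 3rd + perfect 5th + minor 7th
Seventh chords stack in thirds, so the letter names are A-C-E-G
Root: A#
Major 3rd above A#: C##
Perfect 5th above A#: E#
Minor 7th above A#: G#
The 3rd = C##


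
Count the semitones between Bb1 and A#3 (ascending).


Reasoning:
Absolute semitone position = octave×12 + chromatic position
Bb1: 1×12 + 10 = 22
A#3: 3×12 + 10 = 46
Difference = 46 - 22 = 24
= 24 semitones


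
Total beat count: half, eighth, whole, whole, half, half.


Solution.
Beat values:
  half = 2 beats
  eighth = 0.5 beats
  whole = 4 beats
  whole = 4 beats
  half = 2 beats
  half = 2 beats
Sum = 2 + 0.5 + 4 + 4 + 2 + 2
= 14.5 beats


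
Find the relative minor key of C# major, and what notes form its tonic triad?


Let's work it out.
The relative minor shares the major's key signature and starts on its 6th degree
6th degree = a major 6th above the tonic; a major 6th above C# is A#
→ relative minor of C# major is A# minor
Tonic triad of A# minor = root + minor 3rd + perfect 5th = A# C# E#
= A# minor; triad = A# C# E#


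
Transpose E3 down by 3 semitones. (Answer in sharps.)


Reasoning:
E3: chromatic position 4 in octave 3 → absolute = 3×12 + 4 = 40
Transpose down 3: 40 - 3 = 37
37 = 3×12 + 1 → C# in octave 3
Result = C#3


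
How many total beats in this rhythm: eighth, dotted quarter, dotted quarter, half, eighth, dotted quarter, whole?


Beat values:
  eighth = 0.5 beats
  dotted quarter = 1.5 beats
  dotted quarter = 1.5 beats
  half = 2 beats
  eighth = 0.5 beats
  dotted quarter = 1.5 beats
  whole = 4 beats
Sum = 0.5 + 1.5 + 1.5 + 2 + 0.5 + 1.5 + 4
= 11.5 beats


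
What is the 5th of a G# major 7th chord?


Major 7th chord = root + major 3rd + perfect 5th + major 7th
Seventh chords stack in thirds, so the letter names are G-B-D-F
Root: G#
Major 3rd above G#: B#
Perfect 5th above G#: D#
Major 7th above G#: F##
The 5th = D#


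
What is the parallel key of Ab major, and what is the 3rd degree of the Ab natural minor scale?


Step by step:
Parallel keys share the same tonic but differ in mode
Ab major → parallel is Ab minor
Ab natural minor scale: Ab Bb Cb Db Eb Fb Gb
= Ab minor; 3rd degree = Cb


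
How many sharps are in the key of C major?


Sharp major keys follow the circle of fifths: C(0), G(1), D(2), A(3), E(4), B(5), F#(6), C#(7)
C major has 0 sharps
= 0 sharps


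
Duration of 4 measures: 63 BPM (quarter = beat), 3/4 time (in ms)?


Step by step:
Quarter-note beat duration = 60000 / 63 ms
Beats per measure (3/4) = 3
One measure = 3 × 60000 / 63 = 180000 / 63 ms
4 measures = 4 × 180000 / 63 = 720000 / 63
= 11428.6 ms


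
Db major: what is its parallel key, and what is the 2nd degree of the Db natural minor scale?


Let's work it out.
Parallel keys share the same tonic but differ in mode
Db major → parallel is Db minor
Db natural minor scale: Db Eb Fb Gb Ab Bbb Cb
= Db minor; 2nd degree = Eb


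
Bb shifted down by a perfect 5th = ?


Working:
perfect 5th: 5 letter names, 7 semitones
Letter: B - 4 → E
Pitch: Bb - 7 semitones, spelled as an E → Eb
= Eb


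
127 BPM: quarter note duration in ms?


Let's work it out.
One quarter-note beat = 60000 / BPM = 60000 / 127 ms
Duration = 60000 / 127
= 472.4 ms


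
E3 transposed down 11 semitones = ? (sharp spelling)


Working:
E3: chromatic position 4 in octave 3 → absolute = 3×12 + 4 = 40
Transpose down 11: 40 - 11 = 29
29 = 2×12 + 5 → F in octave 2
Result = F2


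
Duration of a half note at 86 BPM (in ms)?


Step by step:
One quarter-note beat = 60000 / BPM = 60000 / 86 ms
Half note = 2 × quarter note
Duration = 2 × 60000 / 86 = 120000 / 86
= 1395.3 ms


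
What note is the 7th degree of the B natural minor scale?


Step by step:
Natural minor scale pattern: W-H-W-W-H-W-W (2-1-2-2-1-2-2 semitones)
Starting from B:
  B + 2 semitones → C#
  C# + 1 semitone → D
  D + 2 semitones → E
  E + 2 semitones → F#
  F# + 1 semitone → G
  G + 2 semitones → A
  A + 2 semitones → B
Scale: B C# D E F# G A
Degree 7 = A


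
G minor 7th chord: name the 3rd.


Step by step:
Minor 7th chord = root + minor 3rd + perfect 5th + minor 7th
Seventh chords stack in thirds, so the letter names are G-B-D-F
Root: G
Minor 3rd above G: Bb
Perfect 5th above G: D
Minor 7th above G: F
The 3rd = Bb


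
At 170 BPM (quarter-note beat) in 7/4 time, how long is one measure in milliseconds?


Quarter-note beat duration = 60000 / 170 ms
Beats per measure (7/4) = 7
One measure = 7 × 60000 / 170 = 420000 / 170 ms
= 2470.6 ms


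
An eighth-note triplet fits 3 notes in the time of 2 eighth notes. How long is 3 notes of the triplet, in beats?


Triplet: 3 notes occupy the space of 2 eighth notes
Space = 2 × 1/2 = 1 beat
Each triplet note = 1 / 3 = 1/3 beats
3 notes = 3 × 1/3 = 1
= 1 beat


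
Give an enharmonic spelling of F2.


Let's work it out.
Enharmonic notes sound the same pitch but are spelled with different letter names
F and Gbb name the same pitch class
= Gbb2


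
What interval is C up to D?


Letter names: C → D spans 2 letter names → a 2nd
Semitones: C → D = 2 half-steps
A 2nd of 2 semitones is a major 2nd
= major 2nd


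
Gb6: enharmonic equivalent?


Enharmonic notes sound the same pitch but are spelled with different letter names
Gb and F# name the same pitch class
= F#6


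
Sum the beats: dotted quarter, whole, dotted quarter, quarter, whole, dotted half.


Step by step:
Beat values:
  dotted quarter = 1.5 beats
  whole = 4 beats
  dotted quarter = 1.5 beats
  quarter = 1 beat
  whole = 4 beats
  dotted half = 3 beats
Sum = 1.5 + 4 + 1.5 + 1 + 4 + 3
= 15 beats


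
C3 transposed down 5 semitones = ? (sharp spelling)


Solution.
C3: chromatic position 0 in octave 3 → absolute = 3×12 + 0 = 36
Transpose down 5: 36 - 5 = 31
31 = 2×12 + 7 → G in octave 2
Result = G2


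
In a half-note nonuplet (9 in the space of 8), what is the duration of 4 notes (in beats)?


Let's work it out.
Nonuplet: 9 notes occupy the space of 8 half notes
Space = 8 × 2 = 16 beats
Each nonuplet note = 16 / 9 = 16/9 beats
4 notes = 4 × 16/9 = 64/9
= 64/9 beats


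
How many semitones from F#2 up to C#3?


Step by step:
Absolute semitone position = octave×12 + chromatic position
F#2: 2×12 + 6 = 30
C#3: 3×12 + 1 = 37
Difference = 37 - 30 = 7
= 7 semitones


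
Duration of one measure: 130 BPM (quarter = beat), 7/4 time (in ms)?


Reasoning:
Quarter-note beat duration = 60000 / 130 ms
Beats per measure (7/4) = 7
One measure = 7 × 60000 / 130 = 420000 / 130 ms
= 3230.8 ms


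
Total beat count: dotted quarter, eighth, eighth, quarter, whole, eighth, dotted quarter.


Beat values:
  dotted quarter = 1.5 beats
  eighth = 0.5 beats
  eighth = 0.5 beats
  quarter = 1 beat
  whole = 4 beats
  eighth = 0.5 beats
  dotted quarter = 1.5 beats
Sum = 1.5 + 0.5 + 0.5 + 1 + 4 + 0.5 + 1.5
= 9.5 beats


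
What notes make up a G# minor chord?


Minor triad = root + minor 3rd (3 semitones) + perfect 5th (7 semitones)
A triad on G# stacks thirds, so the chord tones use letter names G-B-D
Root: G#
Minor 3rd above G#: B
Perfect 5th above G#: D#
Chord = G# B D#


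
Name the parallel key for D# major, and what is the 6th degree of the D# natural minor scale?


Working:
Parallel keys share the same tonic but differ in mode
D# major → parallel is D# minor
D# natural minor scale: D# E# F# G# A# B C#
= D# minor; 6th degree = B


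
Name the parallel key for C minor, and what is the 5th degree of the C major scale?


Working:
Parallel keys share the same tonic but differ in mode
C minor → parallel is C major
C major scale: C D E F G A B
= C major; 5th degree = G


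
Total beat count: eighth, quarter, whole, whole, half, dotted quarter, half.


Beat values:
  eighth = 0.5 beats
  quarter = 1 beat
  whole = 4 beats
  whole = 4 beats
  half = 2 beats
  dotted quarter = 1.5 beats
  half = 2 beats
Sum = 0.5 + 1 + 4 + 4 + 2 + 1.5 + 2
= 15 beats


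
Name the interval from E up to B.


Step by step:
Letter names: E → B spans 5 letter names → a 5th
Semitones: E → B = 7 half-steps
A 5th of 7 semitones is a perfect 5th
= perfect 5th


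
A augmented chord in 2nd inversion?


Reasoning:
Root position: A C# E#
2nd inversion: move root and 3rd up an octave
Bass note: E#
Notes (bottom to top) = E# A C#


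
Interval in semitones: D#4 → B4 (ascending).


Reasoning:
Absolute semitone position = octave×12 + chromatic position
D#4: 4×12 + 3 = 51
B4: 4×12 + 11 = 59
Difference = 59 - 51 = 8
= 8 semitones


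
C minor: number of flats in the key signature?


Reasoning:
Flat minor keys: A(0), D(1), G(2), C(3), F(4), Bb(5), Eb(6), Ab(7)
C minor has 3 flats
Order of flats: Bb Eb Ab Db Gb Cb Fb → first 3: Bb, Eb, Ab
= 3 flats


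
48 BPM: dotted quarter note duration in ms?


One quarter-note beat = 60000 / BPM = 60000 / 48 ms
Dotted quarter note = 3/2 × quarter note
Duration = 3/2 × 60000 / 48 = 90000 / 48
= 1875.0 ms


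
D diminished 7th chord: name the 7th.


Step by step:
Diminished 7th chord = root + minor 3rd + diminished 5th + diminished 7th
Seventh chords stack in thirds, so the letter names are D-F-A-C
Root: D
Minor 3rd above D: F
Diminished 5th above D: Ab
Diminished 7th above D: Cb
The 7th = Cb


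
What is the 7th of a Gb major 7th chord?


Let's work it out.
Major 7th chord = root + major 3rd + perfect 5th + major 7th
Seventh chords stack in thirds, so the letter names are G-B-D-F
Root: Gb
Major 3rd above Gb: Bb
Perfect 5th above Gb: Db
Major 7th above Gb: F
The 7th = F


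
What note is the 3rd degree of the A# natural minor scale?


Solution.
Natural minor scale pattern: W-H-W-W-H-W-W (2-1-2-2-1-2-2 semitones)
Starting from A#:
  A# + 2 semitones → B#
  B# + 1 semitone → C#
  C# + 2 semitones → D#
  D# + 2 semitones → E#
  E# + 1 semitone → F#
  F# + 2 semitones → G#
  G# + 2 semitones → A#
Scale: A# B# C# D# E# F# G#
Degree 3 = C#


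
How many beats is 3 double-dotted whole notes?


Working:
Base whole note = 4 beats
Dot 1 adds half the previous value: +2
Dot 2 adds half the previous value: +1
One double-dotted whole = 4 + 2 + 1 = 7
3 of them = 3 × 7 = 21
= 21 beats


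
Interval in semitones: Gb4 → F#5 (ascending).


Let's work it out.
Absolute semitone position = octave×12 + chromatic position
Gb4: 4×12 + 6 = 54
F#5: 5×12 + 6 = 66
Difference = 66 - 54 = 12
= 12 semitones


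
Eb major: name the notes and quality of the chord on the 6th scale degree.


Eb major scale: Eb F G Ab Bb C D
Diatonic triad on degree 6 stacks scale notes 6, 1, 3: C Eb G
C→Eb = 3 semitones; C→G = 7 semitones → minor triad
= C Eb G (minor)


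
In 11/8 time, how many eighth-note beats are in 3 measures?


Time signature 11/8: the bottom number 8 means the eighth note gets one count
The top number 11 means 11 eighth-note beats per measure
Total = 11 × 3 measures
= 33 eighth-note beats


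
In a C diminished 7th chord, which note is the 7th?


Diminished 7th chord = root + minor 3rd + diminished 5th + diminished 7th
Seventh chords stack in thirds, so the letter names are C-E-G-B
Root: C
Minor 3rd above C: Eb
Diminished 5th above C: Gb
Diminished 7th above C: Bbb
The 7th = Bbb


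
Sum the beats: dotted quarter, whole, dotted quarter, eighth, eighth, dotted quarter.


Step by step:
Beat values:
  dotted quarter = 1.5 beats
  whole = 4 beats
  dotted quarter = 1.5 beats
  eighth = 0.5 beats
  eighth = 0.5 beats
  dotted quarter = 1.5 beats
Sum = 1.5 + 4 + 1.5 + 0.5 + 0.5 + 1.5
= 9.5 beats


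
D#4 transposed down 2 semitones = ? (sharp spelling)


D#4: chromatic position 3 in octave 4 → absolute = 4×12 + 3 = 51
Transpose down 2: 51 - 2 = 49
49 = 4×12 + 1 → C# in octave 4
Result = C#4


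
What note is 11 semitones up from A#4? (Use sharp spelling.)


Solution.
A#4: chromatic position 10 in octave 4 → absolute = 4×12 + 10 = 58
Transpose up 11: 58 + 11 = 69
69 = 5×12 + 9 → A in octave 5
Result = A5


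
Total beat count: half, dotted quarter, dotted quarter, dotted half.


Reasoning:
Beat values:
  half = 2 beats
  dotted quarter = 1.5 beats
  dotted quarter = 1.5 beats
  dotted half = 3 beats
Sum = 2 + 1.5 + 1.5 + 3
= 8 beats


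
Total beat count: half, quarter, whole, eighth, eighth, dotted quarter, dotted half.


Beat values:
  half = 2 beats
  quarter = 1 beat
  whole = 4 beats
  eighth = 0.5 beats
  eighth = 0.5 beats
  dotted quarter = 1.5 beats
  dotted half = 3 beats
Sum = 2 + 1 + 4 + 0.5 + 0.5 + 1.5 + 3
= 12.5 beats


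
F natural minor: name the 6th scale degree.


Natural minor scale pattern: W-H-W-W-H-W-W (2-1-2-2-1-2-2 semitones)
Starting from F:
  F + 2 semitones → G
  G + 1 semitone → Ab
  Ab + 2 semitones → Bb
  Bb + 2 semitones → C
  C + 1 semitone → Db
  Db + 2 semitones → Eb
  Eb + 2 semitones → F
Scale: F G Ab Bb C Db Eb
Degree 6 = Db


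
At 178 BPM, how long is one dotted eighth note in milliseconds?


Let's work it out.
One quarter-note beat = 60000 / BPM = 60000 / 178 ms
Dotted eighth note = 3/4 × quarter note
Duration = 3/4 × 60000 / 178 = 45000 / 178
= 252.8 ms


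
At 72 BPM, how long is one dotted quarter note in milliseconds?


Step by step:
One quarter-note beat = 60000 / BPM = 60000 / 72 ms
Dotted quarter note = 3/2 × quarter note
Duration = 3/2 × 60000 / 72 = 90000 / 72
= 1250.0 ms


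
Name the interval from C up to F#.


Reasoning:
Letter names: C → F spans 4 letter names → a 4th
Semitones: C → F# = 6 half-steps
A 4th of 6 semitones is an augmented 4th
= augmented 4th


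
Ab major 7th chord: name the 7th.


Major 7th chord = root + major 3rd + perfect 5th + major 7th
Seventh chords stack in thirds, so the letter names are A-C-E-G
Root: Ab
Major 3rd above Ab: C
Perfect 5th above Ab: Eb
Major 7th above Ab: G
The 7th = G


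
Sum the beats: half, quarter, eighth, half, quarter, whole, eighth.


Step by step:
Beat values:
  half = 2 beats
  quarter = 1 beat
  eighth = 0.5 beats
  half = 2 beats
  quarter = 1 beat
  whole = 4 beats
  eighth = 0.5 beats
Sum = 2 + 1 + 0.5 + 2 + 1 + 4 + 0.5
= 11 beats


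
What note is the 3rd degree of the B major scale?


Reasoning:
Major scale pattern: W-W-H-W-W-W-H (2-2-1-2-2-2-1 semitones)
Starting from B:
  B + 2 semitones → C#
  C# + 2 semitones → D#
  D# + 1 semitone → E
  E + 2 semitones → F#
  F# + 2 semitones → G#
  G# + 2 semitones → A#
  A# + 1 semitone → B
Scale: B C# D# E F# G# A#
Degree 3 = D#


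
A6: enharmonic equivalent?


Step by step:
Enharmonic notes sound the same pitch but are spelled with different letter names
A and G## name the same pitch class
= G##6


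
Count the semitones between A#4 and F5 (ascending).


Step by step:
Absolute semitone position = octave×12 + chromatic position
A#4: 4×12 + 10 = 58
F5: 5×12 + 5 = 65
Difference = 65 - 58 = 7
= 7 semitones


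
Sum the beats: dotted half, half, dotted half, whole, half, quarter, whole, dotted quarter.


Solution.
Beat values:
  dotted half = 3 beats
  half = 2 beats
  dotted half = 3 beats
  whole = 4 beats
  half = 2 beats
  quarter = 1 beat
  whole = 4 beats
  dotted quarter = 1.5 beats
Sum = 3 + 2 + 3 + 4 + 2 + 1 + 4 + 1.5
= 20.5 beats


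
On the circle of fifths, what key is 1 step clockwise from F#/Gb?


Solution.
Each clockwise step on the circle of fifths moves up a perfect 5th
From F#/Gb: F#/Gb → Db
= Db


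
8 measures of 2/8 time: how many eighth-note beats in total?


Reasoning:
Time signature 2/8: the bottom number 8 means the eighth note gets one count
The top number 2 means 2 eighth-note beats per measure
Total = 2 × 8 measures
= 16 eighth-note beats


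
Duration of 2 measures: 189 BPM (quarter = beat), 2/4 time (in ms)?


Quarter-note beat duration = 60000 / 189 ms
Beats per measure (2/4) = 2
One measure = 2 × 60000 / 189 = 120000 / 189 ms
2 measures = 2 × 120000 / 189 = 240000 / 189
= 1269.8 ms


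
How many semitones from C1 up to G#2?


Step by step:
Absolute semitone position = octave×12 + chromatic position
C1: 1×12 + 0 = 12
G#2: 2×12 + 8 = 32
Difference = 32 - 12 = 20
= 20 semitones


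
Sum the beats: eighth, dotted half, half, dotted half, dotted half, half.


Beat values:
  eighth = 0.5 beats
  dotted half = 3 beats
  half = 2 beats
  dotted half = 3 beats
  dotted half = 3 beats
  half = 2 beats
Sum = 0.5 + 3 + 2 + 3 + 3 + 2
= 13.5 beats


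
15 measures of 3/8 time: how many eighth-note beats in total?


Solution.
Time signature 3/8: the bottom number 8 means the eighth note gets one count
The top number 3 means 3 eighth-note beats per measure
Total = 3 × 15 measures
= 45 eighth-note beats


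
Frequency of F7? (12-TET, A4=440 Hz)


Working:
f = 440 × 2^(n/12) where n = semitones from A4
F7: 32 semitones from A4
f = 440 × 2^(32/12)
f = 2793.83 Hz
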